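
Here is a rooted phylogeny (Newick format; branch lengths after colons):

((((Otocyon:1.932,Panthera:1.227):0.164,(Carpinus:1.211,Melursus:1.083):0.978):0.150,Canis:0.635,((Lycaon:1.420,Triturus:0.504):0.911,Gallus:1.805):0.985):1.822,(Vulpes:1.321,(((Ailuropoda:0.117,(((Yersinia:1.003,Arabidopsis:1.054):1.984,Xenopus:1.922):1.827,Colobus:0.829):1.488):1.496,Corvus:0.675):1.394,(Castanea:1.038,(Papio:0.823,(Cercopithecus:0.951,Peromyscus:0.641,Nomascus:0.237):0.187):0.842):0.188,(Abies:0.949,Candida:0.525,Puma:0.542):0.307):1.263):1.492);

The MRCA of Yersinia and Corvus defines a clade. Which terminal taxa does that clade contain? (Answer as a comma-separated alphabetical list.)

Ailuropoda, Arabidopsis, Colobus, Corvus, Xenopus, Yersinia

Tracing Yersinia: it sits inside (Yersinia,Arabidopsis).
Tracing Corvus: it sits inside ((Ailuropoda,(((Yersinia,Arabidopsis),Xenopus),Colobus)),Corvus).
The smallest clade enclosing both is ((Ailuropoda,(((Yersinia,Arabidopsis),Xenopus),Colobus)),Corvus); the answer is its 6 terminal taxa in alphabetical order.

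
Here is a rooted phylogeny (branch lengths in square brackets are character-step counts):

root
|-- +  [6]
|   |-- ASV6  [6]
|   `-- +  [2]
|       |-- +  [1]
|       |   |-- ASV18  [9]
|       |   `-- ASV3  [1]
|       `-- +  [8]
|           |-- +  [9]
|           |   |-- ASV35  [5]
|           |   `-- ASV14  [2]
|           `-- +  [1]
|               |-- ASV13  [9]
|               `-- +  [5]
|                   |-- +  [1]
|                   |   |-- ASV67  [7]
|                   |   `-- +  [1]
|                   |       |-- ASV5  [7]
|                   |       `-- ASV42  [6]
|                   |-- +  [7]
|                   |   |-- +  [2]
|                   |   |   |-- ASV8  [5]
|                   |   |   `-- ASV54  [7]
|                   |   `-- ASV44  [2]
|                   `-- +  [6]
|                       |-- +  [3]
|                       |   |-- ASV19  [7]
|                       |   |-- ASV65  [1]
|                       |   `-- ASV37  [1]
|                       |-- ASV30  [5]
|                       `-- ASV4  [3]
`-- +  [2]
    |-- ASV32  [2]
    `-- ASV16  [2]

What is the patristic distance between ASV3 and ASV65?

The path runs ASV3 → … → MRCA → … → ASV65; the MRCA is the node subtending ((ASV18,ASV3),((ASV35,ASV14),(ASV13,((ASV67,(ASV5,ASV42)),((ASV8,ASV54),ASV44),((ASV19,ASV65,ASV37),ASV30,ASV4))))).
Branch lengths along that path: 1 + 1 + 8 + 1 + 5 + 6 + 3 + 1 = 26.

26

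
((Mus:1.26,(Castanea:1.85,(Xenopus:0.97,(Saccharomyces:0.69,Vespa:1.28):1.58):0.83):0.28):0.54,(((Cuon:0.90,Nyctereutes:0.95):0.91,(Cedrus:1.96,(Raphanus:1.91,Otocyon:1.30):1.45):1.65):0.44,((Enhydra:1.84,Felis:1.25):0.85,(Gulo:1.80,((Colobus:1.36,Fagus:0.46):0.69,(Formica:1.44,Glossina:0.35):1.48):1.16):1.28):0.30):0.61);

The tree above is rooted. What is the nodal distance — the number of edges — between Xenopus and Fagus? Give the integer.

10

The MRCA of Xenopus and Fagus is the root of the tree.
From Xenopus up to that node: 4 branches. From Fagus up to the same node: 6 branches. Total: 4 + 6 = 10.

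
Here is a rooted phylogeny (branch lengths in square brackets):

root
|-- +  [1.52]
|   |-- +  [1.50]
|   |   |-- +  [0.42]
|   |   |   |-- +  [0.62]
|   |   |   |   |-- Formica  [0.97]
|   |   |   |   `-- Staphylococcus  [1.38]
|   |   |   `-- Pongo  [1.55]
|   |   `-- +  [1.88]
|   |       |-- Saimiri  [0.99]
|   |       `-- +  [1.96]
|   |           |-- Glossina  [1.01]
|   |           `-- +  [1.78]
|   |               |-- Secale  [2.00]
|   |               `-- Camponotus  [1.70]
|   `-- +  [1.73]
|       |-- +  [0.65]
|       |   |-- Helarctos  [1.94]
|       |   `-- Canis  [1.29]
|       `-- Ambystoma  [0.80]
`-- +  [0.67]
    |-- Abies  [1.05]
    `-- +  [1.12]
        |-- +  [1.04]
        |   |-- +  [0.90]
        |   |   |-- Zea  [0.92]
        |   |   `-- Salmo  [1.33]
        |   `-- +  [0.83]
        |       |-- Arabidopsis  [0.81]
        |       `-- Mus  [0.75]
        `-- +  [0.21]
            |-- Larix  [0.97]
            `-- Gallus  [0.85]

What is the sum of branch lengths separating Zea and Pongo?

9.64

The path runs Zea → … → MRCA → … → Pongo; the MRCA is the root of the tree.
Branch lengths along that path: 0.92 + 0.90 + 1.04 + 1.12 + 0.67 + 1.52 + 1.50 + 0.42 + 1.55 = 9.64.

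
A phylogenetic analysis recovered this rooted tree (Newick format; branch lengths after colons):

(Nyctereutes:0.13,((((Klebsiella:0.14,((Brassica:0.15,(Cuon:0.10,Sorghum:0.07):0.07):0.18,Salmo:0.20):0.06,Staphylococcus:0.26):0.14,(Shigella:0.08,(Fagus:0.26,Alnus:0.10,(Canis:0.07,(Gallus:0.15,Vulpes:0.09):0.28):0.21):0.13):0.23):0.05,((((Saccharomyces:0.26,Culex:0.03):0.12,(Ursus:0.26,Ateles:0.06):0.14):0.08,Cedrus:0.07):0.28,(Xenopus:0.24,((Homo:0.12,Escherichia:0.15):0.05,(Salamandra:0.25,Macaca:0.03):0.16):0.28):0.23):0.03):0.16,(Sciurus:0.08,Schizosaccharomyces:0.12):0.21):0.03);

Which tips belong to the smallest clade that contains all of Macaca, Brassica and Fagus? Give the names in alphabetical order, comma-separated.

Alnus, Ateles, Brassica, Canis, Cedrus, Culex, Cuon, Escherichia, Fagus, Gallus, Homo, Klebsiella, Macaca, Saccharomyces, Salamandra, Salmo, Shigella, Sorghum, Staphylococcus, Ursus, Vulpes, Xenopus

Tracing Macaca: it sits inside (Salamandra,Macaca).
Tracing Brassica: it sits inside (Brassica,(Cuon,Sorghum)).
Tracing Fagus: it sits inside (Fagus,Alnus,(Canis,(Gallus,Vulpes))).
The smallest clade enclosing all 3 is (((Klebsiella,((Brassica,(Cuon,Sorghum)),Salmo),Staphylococcus),(Shigella,(Fagus,Alnus,(Canis,(Gallus,Vulpes))))),((((Saccharomyces,Culex),(Ursus,Ateles)),Cedrus),(Xenopus,((Homo,Escherichia),(Salamandra,Macaca))))); the answer is its 22 terminal taxa in alphabetical order.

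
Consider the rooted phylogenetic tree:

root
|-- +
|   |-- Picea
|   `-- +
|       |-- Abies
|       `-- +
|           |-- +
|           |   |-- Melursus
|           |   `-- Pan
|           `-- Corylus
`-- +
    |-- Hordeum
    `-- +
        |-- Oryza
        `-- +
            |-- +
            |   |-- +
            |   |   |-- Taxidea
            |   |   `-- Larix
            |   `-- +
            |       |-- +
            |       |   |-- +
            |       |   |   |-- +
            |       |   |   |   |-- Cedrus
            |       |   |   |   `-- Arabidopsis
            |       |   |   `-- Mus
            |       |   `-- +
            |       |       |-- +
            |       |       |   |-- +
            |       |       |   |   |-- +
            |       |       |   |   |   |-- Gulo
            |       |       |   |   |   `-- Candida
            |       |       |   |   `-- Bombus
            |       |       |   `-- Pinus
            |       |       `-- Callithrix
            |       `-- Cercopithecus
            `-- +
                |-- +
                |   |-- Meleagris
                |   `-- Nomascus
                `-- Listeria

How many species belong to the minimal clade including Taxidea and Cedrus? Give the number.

The MRCA of Taxidea and Cedrus is the node subtending ((Taxidea,Larix),((((Cedrus,Arabidopsis),Mus),((((Gulo,Candida),Bombus),Pinus),Callithrix)),Cercopithecus)).
That clade contains 11 terminal taxa: Arabidopsis, Bombus, Callithrix, Candida, Cedrus, Cercopithecus, Gulo, Larix, Mus, Pinus, Taxidea.

11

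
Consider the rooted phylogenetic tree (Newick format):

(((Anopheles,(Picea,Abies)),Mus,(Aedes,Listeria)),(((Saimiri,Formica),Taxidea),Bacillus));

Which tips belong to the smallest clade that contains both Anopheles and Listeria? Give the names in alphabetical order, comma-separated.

Tracing Anopheles: it sits inside (Anopheles,(Picea,Abies)).
Tracing Listeria: it sits inside (Aedes,Listeria).
The smallest clade enclosing both is ((Anopheles,(Picea,Abies)),Mus,(Aedes,Listeria)); the answer is its 6 terminal taxa in alphabetical order.

Abies, Aedes, Anopheles, Listeria, Mus, Picea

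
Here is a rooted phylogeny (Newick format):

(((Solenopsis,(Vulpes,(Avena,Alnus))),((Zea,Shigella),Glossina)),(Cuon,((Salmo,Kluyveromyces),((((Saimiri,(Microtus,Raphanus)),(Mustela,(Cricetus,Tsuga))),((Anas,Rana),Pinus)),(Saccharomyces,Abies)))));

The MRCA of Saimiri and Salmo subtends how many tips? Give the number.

The MRCA of Saimiri and Salmo is the node subtending ((Salmo,Kluyveromyces),((((Saimiri,(Microtus,Raphanus)),(Mustela,(Cricetus,Tsuga))),((Anas,Rana),Pinus)),(Saccharomyces,Abies))).
That clade contains 13 terminal taxa: Abies, Anas, Cricetus, Kluyveromyces, Microtus, Mustela, Pinus, Rana, Raphanus, Saccharomyces, Saimiri, Salmo, Tsuga.

13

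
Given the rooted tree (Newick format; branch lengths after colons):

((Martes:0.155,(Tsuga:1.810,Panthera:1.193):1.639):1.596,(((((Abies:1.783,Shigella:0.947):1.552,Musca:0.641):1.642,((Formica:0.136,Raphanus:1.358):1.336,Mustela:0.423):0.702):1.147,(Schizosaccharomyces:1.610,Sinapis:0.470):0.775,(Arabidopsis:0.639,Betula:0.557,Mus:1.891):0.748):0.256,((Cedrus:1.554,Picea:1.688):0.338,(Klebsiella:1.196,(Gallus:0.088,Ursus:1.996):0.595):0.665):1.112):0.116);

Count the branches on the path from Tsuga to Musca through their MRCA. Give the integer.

8

The MRCA of Tsuga and Musca is the root of the tree.
From Tsuga up to that node: 3 branches. From Musca up to the same node: 5 branches. Total: 3 + 5 = 8.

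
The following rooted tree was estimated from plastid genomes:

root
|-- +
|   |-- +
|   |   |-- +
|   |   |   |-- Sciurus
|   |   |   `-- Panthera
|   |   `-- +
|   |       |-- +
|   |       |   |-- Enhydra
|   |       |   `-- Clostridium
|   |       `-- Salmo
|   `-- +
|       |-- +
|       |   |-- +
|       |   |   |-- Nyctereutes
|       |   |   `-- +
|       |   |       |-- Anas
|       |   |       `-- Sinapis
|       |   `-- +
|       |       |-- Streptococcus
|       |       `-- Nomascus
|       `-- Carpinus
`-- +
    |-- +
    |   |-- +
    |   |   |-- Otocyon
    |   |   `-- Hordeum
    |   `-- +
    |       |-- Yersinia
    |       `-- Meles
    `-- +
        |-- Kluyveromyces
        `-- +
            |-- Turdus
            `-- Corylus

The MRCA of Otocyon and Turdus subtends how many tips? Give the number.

7

The MRCA of Otocyon and Turdus is the node subtending (((Otocyon,Hordeum),(Yersinia,Meles)),(Kluyveromyces,(Turdus,Corylus))).
That clade contains 7 terminal taxa: Corylus, Hordeum, Kluyveromyces, Meles, Otocyon, Turdus, Yersinia.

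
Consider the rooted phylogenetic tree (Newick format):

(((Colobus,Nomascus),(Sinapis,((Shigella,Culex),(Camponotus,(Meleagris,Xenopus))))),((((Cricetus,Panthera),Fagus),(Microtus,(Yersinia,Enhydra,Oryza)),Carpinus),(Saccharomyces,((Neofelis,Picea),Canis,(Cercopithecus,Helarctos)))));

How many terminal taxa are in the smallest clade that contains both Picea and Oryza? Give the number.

The MRCA of Picea and Oryza is the node subtending ((((Cricetus,Panthera),Fagus),(Microtus,(Yersinia,Enhydra,Oryza)),Carpinus),(Saccharomyces,((Neofelis,Picea),Canis,(Cercopithecus,Helarctos)))).
That clade contains 14 terminal taxa: Canis, Carpinus, Cercopithecus, Cricetus, Enhydra, Fagus, Helarctos, Microtus, Neofelis, Oryza, Panthera, Picea, Saccharomyces, Yersinia.

14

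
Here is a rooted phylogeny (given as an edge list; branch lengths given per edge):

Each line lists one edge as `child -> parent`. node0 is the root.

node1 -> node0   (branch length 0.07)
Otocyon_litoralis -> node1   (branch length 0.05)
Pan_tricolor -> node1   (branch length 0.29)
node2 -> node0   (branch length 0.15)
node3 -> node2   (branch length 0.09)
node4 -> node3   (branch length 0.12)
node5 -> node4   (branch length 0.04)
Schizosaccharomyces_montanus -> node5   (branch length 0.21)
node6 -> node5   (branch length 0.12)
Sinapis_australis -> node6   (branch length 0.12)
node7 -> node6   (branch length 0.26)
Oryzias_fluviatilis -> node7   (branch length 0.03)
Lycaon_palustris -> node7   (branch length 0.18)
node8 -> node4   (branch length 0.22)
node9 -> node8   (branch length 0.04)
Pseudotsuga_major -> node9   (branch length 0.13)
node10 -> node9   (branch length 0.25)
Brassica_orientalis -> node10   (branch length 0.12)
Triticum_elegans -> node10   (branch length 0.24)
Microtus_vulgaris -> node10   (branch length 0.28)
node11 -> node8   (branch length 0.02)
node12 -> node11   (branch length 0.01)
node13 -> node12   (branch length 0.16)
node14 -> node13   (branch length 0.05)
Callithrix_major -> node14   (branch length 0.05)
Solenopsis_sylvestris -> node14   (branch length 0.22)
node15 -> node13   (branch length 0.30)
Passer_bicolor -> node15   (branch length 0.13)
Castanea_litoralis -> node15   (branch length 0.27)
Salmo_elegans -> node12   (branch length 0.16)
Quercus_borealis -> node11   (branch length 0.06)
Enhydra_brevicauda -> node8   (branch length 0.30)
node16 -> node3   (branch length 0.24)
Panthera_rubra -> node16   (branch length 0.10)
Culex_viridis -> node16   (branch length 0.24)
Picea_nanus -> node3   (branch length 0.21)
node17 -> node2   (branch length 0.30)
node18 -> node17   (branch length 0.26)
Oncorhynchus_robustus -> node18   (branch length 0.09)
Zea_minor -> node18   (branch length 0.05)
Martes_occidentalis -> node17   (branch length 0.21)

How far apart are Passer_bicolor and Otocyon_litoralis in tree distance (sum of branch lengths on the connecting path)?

1.32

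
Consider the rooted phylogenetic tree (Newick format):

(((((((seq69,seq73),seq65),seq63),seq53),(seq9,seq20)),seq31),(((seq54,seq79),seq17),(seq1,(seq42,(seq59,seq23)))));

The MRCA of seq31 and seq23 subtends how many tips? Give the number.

15

The MRCA of seq31 and seq23 is the root, so the clade is the entire tree.
That clade contains 15 terminal taxa: seq1, seq17, seq20, seq23, seq31, seq42, seq53, seq54, seq59, seq63, seq65, seq69, seq73, seq79, seq9.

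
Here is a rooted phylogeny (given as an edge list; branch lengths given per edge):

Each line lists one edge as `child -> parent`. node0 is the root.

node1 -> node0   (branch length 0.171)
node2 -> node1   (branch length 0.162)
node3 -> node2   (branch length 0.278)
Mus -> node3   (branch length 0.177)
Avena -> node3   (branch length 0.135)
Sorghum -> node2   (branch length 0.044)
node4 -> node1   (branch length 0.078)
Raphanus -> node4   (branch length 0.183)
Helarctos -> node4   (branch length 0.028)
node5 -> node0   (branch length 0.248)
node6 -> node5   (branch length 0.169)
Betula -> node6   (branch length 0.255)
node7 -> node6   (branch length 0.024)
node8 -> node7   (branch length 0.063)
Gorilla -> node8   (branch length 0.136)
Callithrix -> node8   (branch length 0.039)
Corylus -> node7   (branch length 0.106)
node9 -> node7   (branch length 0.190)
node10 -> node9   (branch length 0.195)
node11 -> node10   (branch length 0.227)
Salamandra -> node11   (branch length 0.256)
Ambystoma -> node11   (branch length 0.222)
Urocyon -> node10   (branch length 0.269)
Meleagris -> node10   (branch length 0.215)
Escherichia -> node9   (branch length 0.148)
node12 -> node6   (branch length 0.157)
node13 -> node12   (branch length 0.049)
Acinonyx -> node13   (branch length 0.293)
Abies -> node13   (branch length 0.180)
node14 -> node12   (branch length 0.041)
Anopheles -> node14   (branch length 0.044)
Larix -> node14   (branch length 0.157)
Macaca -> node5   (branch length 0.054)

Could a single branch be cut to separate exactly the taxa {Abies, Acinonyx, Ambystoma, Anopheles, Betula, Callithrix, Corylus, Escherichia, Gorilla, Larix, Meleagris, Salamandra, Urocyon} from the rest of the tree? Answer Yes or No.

The most recent common ancestor of these taxa subtends (Betula,((Gorilla,Callithrix),Corylus,(((Salamandra,Ambystoma),Urocyon,Meleagris),Escherichia)),((Acinonyx,Abies),(Anopheles,Larix))).
That clade has exactly 13 tips — every listed taxon and nothing else — so the group is monophyletic.

Yes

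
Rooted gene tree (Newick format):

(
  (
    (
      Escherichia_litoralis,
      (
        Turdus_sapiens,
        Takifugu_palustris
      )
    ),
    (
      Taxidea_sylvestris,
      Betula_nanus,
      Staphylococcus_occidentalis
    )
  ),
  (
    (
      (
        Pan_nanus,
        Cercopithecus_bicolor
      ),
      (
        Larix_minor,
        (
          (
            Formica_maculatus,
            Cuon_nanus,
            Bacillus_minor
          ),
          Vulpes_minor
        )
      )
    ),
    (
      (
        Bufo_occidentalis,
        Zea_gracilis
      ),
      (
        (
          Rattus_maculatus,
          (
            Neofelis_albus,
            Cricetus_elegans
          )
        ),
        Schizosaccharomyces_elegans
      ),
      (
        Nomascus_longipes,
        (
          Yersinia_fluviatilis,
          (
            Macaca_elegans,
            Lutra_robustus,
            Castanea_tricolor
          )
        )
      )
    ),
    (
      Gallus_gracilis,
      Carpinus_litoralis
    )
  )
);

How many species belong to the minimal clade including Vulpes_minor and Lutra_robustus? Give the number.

20

The MRCA of Vulpes_minor and Lutra_robustus is the node subtending (((Pan_nanus,Cercopithecus_bicolor),(Larix_minor,((Formica_maculatus,Cuon_nanus,Bacillus_minor),Vulpes_minor))),((Bufo_occidentalis,Zea_gracilis),((Rattus_maculatus,(Neofelis_albus,Cricetus_elegans)),Schizosaccharomyces_elegans),(Nomascus_longipes,(Yersinia_fluviatilis,(Macaca_elegans,Lutra_robustus,Castanea_tricolor)))),(Gallus_gracilis,Carpinus_litoralis)).
That clade contains 20 terminal taxa: Bacillus_minor, Bufo_occidentalis, Carpinus_litoralis, Castanea_tricolor, Cercopithecus_bicolor, Cricetus_elegans, Cuon_nanus, Formica_maculatus, Gallus_gracilis, Larix_minor, Lutra_robustus, Macaca_elegans, Neofelis_albus, Nomascus_longipes, Pan_nanus, Rattus_maculatus, Schizosaccharomyces_elegans, Vulpes_minor, Yersinia_fluviatilis, Zea_gracilis.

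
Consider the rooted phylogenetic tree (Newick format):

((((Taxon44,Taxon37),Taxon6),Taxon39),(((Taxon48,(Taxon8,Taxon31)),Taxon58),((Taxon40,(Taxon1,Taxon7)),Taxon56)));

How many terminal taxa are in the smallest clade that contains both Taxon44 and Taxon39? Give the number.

4

The MRCA of Taxon44 and Taxon39 is the node subtending (((Taxon44,Taxon37),Taxon6),Taxon39).
That clade contains 4 terminal taxa: Taxon37, Taxon39, Taxon44, Taxon6.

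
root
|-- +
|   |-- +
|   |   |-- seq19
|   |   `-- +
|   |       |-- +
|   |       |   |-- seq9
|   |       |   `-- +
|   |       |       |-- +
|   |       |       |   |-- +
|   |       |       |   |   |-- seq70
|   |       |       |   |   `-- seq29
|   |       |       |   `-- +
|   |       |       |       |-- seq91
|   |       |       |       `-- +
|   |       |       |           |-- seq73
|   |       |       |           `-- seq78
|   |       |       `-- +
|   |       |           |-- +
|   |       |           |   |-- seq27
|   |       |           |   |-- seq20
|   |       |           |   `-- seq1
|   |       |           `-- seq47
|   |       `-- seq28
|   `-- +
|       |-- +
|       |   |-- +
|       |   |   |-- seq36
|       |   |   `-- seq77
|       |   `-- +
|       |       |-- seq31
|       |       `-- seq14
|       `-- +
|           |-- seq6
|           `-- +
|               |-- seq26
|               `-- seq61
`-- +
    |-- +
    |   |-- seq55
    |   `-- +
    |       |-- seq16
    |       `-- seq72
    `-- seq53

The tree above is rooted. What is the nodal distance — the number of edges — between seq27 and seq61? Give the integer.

The MRCA of seq27 and seq61 is the node subtending ((seq19,((seq9,(((seq70,seq29),(seq91,(seq73,seq78))),((seq27,seq20,seq1),seq47))),seq28)),(((seq36,seq77),(seq31,seq14)),(seq6,(seq26,seq61)))).
From seq27 up to that node: 7 branches. From seq61 up to the same node: 4 branches. Total: 7 + 4 = 11.

11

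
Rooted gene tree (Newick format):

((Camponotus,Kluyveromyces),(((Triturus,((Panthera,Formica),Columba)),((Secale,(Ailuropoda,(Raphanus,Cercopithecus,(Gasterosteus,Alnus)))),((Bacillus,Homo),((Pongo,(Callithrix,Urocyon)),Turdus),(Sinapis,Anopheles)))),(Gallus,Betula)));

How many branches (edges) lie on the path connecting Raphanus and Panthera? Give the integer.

9

The MRCA of Raphanus and Panthera is the node subtending ((Triturus,((Panthera,Formica),Columba)),((Secale,(Ailuropoda,(Raphanus,Cercopithecus,(Gasterosteus,Alnus)))),((Bacillus,Homo),((Pongo,(Callithrix,Urocyon)),Turdus),(Sinapis,Anopheles)))).
From Raphanus up to that node: 5 branches. From Panthera up to the same node: 4 branches. Total: 5 + 4 = 9.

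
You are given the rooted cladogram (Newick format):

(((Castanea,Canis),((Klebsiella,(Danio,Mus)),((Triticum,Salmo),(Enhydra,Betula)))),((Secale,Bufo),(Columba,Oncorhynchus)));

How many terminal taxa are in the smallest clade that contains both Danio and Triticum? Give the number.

The MRCA of Danio and Triticum is the node subtending ((Klebsiella,(Danio,Mus)),((Triticum,Salmo),(Enhydra,Betula))).
That clade contains 7 terminal taxa: Betula, Danio, Enhydra, Klebsiella, Mus, Salmo, Triticum.

7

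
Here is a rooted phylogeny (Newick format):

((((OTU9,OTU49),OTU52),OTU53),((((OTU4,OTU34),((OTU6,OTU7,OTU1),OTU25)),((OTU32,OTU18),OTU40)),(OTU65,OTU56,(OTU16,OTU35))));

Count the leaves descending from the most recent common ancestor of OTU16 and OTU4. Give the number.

13

The MRCA of OTU16 and OTU4 is the node subtending ((((OTU4,OTU34),((OTU6,OTU7,OTU1),OTU25)),((OTU32,OTU18),OTU40)),(OTU65,OTU56,(OTU16,OTU35))).
That clade contains 13 terminal taxa: OTU1, OTU16, OTU18, OTU25, OTU32, OTU34, OTU35, OTU4, OTU40, OTU56, OTU6, OTU65, OTU7.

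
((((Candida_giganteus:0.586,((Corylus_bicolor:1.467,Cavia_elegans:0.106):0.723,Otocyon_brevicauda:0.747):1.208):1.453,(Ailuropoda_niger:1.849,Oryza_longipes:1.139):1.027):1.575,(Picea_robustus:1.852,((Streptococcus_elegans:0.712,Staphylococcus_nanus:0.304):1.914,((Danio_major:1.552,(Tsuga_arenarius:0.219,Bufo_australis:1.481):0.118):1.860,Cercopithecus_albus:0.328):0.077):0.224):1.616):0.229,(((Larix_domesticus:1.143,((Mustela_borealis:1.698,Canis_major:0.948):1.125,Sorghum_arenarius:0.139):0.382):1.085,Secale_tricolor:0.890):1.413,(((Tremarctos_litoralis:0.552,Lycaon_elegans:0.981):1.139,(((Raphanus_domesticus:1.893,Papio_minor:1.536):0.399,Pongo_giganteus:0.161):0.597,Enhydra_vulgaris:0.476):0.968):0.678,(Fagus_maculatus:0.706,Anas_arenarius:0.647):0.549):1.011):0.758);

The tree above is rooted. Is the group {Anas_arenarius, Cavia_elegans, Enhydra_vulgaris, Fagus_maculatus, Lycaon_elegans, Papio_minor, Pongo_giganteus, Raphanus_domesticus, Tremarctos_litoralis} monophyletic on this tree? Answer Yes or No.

The MRCA of the listed taxa is the root, so the smallest clade containing them is the whole tree.
That clade also contains Ailuropoda_niger, Bufo_australis, Candida_giganteus, Canis_major, Cercopithecus_albus, Corylus_bicolor, Danio_major, Larix_domesticus, Mustela_borealis, Oryza_longipes, Otocyon_brevicauda, Picea_robustus, Secale_tricolor, Sorghum_arenarius, Staphylococcus_nanus, Streptococcus_elegans, Tsuga_arenarius, which are not in the proposed group, so the group is not monophyletic.

No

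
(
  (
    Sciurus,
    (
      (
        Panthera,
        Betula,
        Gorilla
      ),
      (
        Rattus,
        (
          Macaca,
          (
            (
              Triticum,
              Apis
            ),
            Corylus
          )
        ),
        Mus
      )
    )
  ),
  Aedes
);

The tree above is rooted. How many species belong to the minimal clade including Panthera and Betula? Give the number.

3

The MRCA of Panthera and Betula is the node subtending (Panthera,Betula,Gorilla).
That clade contains 3 terminal taxa: Betula, Gorilla, Panthera.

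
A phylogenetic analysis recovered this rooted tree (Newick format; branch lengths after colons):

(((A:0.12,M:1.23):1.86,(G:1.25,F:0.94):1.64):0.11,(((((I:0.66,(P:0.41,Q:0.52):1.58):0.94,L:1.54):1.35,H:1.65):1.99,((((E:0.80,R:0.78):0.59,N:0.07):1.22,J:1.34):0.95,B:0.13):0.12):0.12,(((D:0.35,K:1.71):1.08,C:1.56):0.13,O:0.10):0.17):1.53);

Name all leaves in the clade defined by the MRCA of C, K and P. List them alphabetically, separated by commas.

Tracing C: it sits inside ((D,K),C).
Tracing K: it sits inside (D,K).
Tracing P: it sits inside (P,Q).
The smallest clade enclosing all 3 is (((((I,(P,Q)),L),H),((((E,R),N),J),B)),(((D,K),C),O)); the answer is its 14 terminal taxa in alphabetical order.

B, C, D, E, H, I, J, K, L, N, O, P, Q, R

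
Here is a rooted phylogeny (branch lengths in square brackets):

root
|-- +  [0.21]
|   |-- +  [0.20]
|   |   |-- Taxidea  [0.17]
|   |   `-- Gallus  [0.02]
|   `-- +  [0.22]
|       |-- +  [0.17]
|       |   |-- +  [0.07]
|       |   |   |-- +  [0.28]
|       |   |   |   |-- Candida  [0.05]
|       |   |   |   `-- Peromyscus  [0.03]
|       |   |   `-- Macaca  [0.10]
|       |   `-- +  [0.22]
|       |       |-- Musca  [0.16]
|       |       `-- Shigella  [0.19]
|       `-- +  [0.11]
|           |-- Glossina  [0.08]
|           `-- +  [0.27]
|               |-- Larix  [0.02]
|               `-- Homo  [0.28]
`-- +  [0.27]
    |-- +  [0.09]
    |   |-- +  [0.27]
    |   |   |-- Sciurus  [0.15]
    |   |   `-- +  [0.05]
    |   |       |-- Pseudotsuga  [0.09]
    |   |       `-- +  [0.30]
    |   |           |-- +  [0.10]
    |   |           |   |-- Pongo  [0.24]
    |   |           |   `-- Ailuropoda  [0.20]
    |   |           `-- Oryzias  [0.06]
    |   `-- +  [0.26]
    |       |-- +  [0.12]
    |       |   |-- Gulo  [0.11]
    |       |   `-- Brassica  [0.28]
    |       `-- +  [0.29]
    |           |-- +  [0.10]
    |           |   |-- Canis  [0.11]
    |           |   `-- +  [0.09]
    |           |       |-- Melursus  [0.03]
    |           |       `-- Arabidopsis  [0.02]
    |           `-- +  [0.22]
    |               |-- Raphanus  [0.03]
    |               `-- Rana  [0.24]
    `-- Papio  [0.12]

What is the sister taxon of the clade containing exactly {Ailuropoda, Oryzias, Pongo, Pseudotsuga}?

Sciurus

The clade containing exactly {Ailuropoda, Oryzias, Pongo, Pseudotsuga} attaches to the tree at the node subtending (Sciurus,(Pseudotsuga,((Pongo,Ailuropoda),Oryzias))).
The other lineage descending from that same node — the sister group — is the single tip Sciurus.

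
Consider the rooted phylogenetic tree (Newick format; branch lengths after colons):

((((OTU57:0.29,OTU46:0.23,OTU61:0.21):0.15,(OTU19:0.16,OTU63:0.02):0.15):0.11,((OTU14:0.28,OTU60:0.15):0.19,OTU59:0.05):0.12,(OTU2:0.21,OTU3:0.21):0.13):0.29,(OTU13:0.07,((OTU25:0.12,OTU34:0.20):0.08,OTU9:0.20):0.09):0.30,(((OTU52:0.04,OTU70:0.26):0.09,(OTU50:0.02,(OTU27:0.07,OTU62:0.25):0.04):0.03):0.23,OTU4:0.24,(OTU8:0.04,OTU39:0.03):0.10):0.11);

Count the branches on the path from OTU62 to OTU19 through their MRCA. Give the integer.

The MRCA of OTU62 and OTU19 is the root of the tree.
From OTU62 up to that node: 5 branches. From OTU19 up to the same node: 4 branches. Total: 5 + 4 = 9.

9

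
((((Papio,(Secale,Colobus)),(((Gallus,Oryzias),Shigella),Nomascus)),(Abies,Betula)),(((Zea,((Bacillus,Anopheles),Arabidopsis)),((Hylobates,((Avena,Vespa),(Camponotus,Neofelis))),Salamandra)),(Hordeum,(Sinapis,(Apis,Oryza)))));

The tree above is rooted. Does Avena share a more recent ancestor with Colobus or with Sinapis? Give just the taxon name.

The MRCA of Avena and Sinapis subtends (((Zea,((Bacillus,Anopheles),Arabidopsis)),((Hylobates,((Avena,Vespa),(Camponotus,Neofelis))),Salamandra)),(Hordeum,(Sinapis,(Apis,Oryza)))) (14 taxa).
The MRCA of Avena and Colobus is the root, subtending the entire tree (23 taxa).
The first is nested inside the second, so Avena shares a more recent common ancestor with Sinapis.

Sinapis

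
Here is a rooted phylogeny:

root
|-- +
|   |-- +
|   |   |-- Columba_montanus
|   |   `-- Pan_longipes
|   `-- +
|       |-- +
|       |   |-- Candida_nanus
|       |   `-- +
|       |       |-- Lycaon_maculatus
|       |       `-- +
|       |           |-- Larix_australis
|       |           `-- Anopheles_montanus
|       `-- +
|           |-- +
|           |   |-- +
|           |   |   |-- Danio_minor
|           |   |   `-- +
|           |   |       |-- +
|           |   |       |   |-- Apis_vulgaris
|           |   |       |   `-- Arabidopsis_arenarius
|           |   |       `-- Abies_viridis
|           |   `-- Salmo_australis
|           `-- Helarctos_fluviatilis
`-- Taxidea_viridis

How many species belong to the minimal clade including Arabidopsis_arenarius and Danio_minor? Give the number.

4

The MRCA of Arabidopsis_arenarius and Danio_minor is the node subtending (Danio_minor,((Apis_vulgaris,Arabidopsis_arenarius),Abies_viridis)).
That clade contains 4 terminal taxa: Abies_viridis, Apis_vulgaris, Arabidopsis_arenarius, Danio_minor.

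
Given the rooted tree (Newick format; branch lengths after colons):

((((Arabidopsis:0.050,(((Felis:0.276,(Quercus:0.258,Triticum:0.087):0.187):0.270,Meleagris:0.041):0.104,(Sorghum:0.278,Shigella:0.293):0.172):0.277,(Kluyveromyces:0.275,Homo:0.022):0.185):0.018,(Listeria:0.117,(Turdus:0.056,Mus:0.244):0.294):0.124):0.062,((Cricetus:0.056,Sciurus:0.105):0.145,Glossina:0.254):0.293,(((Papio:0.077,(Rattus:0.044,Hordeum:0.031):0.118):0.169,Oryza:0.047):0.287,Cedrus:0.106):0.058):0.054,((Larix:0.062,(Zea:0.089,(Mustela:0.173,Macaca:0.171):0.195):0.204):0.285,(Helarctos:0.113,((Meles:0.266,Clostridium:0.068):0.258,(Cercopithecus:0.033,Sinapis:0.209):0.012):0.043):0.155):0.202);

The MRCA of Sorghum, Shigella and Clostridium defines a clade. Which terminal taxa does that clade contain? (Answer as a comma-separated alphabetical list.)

Arabidopsis, Cedrus, Cercopithecus, Clostridium, Cricetus, Felis, Glossina, Helarctos, Homo, Hordeum, Kluyveromyces, Larix, Listeria, Macaca, Meleagris, Meles, Mus, Mustela, Oryza, Papio, Quercus, Rattus, Sciurus, Shigella, Sinapis, Sorghum, Triticum, Turdus, Zea

Tracing Sorghum: it sits inside (Sorghum,Shigella).
Tracing Shigella: it sits inside (Sorghum,Shigella).
Tracing Clostridium: it sits inside (Meles,Clostridium).
The smallest clade enclosing all 3 is the whole tree (their MRCA is the root), so the answer is all 29 tips in alphabetical order.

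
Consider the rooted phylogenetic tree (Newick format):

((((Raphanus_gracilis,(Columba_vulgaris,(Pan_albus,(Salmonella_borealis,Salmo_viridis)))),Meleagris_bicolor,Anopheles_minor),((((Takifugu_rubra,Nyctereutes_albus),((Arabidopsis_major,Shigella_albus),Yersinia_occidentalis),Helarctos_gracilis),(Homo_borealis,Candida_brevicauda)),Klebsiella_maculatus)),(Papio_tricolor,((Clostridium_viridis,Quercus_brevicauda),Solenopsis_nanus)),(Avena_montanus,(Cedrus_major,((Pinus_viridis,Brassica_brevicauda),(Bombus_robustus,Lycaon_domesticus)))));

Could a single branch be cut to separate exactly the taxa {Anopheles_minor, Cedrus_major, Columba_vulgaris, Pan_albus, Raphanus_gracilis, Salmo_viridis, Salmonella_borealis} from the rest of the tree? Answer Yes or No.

No

The MRCA of the listed taxa is the root, so the smallest clade containing them is the whole tree.
That clade also contains Arabidopsis_major, Avena_montanus, Bombus_robustus, Brassica_brevicauda, Candida_brevicauda, Clostridium_viridis, Helarctos_gracilis, Homo_borealis, Klebsiella_maculatus, Lycaon_domesticus, Meleagris_bicolor, Nyctereutes_albus, Papio_tricolor, Pinus_viridis, Quercus_brevicauda, Shigella_albus, Solenopsis_nanus, Takifugu_rubra, Yersinia_occidentalis, which are not in the proposed group, so the group is not monophyletic.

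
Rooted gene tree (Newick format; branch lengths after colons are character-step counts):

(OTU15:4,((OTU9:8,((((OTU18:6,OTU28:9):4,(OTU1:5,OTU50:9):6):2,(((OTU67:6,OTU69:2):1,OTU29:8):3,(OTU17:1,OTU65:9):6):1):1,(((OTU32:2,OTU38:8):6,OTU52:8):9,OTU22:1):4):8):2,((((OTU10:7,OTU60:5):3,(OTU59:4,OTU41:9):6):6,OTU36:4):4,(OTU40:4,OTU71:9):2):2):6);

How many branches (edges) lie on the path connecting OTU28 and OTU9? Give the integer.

6

The MRCA of OTU28 and OTU9 is the node subtending (OTU9,((((OTU18,OTU28),(OTU1,OTU50)),(((OTU67,OTU69),OTU29),(OTU17,OTU65))),(((OTU32,OTU38),OTU52),OTU22))).
From OTU28 up to that node: 5 branches. From OTU9 up to the same node: 1 branch. Total: 5 + 1 = 6.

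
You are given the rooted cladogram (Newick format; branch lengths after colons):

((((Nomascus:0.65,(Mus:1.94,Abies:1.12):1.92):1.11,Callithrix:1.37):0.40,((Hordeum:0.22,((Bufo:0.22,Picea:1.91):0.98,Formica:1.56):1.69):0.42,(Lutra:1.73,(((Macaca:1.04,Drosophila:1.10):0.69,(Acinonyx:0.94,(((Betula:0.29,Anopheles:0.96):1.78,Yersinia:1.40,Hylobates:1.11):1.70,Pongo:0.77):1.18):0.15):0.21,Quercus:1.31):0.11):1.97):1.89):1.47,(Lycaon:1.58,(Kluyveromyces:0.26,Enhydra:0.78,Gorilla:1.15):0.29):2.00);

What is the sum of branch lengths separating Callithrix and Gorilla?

The path runs Callithrix → … → MRCA → … → Gorilla; the MRCA is the root of the tree.
Branch lengths along that path: 1.37 + 0.40 + 1.47 + 2.00 + 0.29 + 1.15 = 6.68.

6.68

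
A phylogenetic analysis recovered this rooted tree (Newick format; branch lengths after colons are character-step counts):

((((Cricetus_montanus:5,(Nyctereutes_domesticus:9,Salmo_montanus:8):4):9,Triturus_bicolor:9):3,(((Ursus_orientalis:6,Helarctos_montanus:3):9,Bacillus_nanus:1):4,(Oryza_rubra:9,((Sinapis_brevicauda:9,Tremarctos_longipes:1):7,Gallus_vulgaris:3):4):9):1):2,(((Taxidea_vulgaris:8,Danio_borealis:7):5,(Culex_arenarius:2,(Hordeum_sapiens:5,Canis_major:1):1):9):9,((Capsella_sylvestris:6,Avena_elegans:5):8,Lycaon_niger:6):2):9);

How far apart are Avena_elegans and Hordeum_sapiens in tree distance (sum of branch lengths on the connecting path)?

39

The path runs Avena_elegans → … → MRCA → … → Hordeum_sapiens; the MRCA is the node subtending (((Taxidea_vulgaris,Danio_borealis),(Culex_arenarius,(Hordeum_sapiens,Canis_major))),((Capsella_sylvestris,Avena_elegans),Lycaon_niger)).
Branch lengths along that path: 5 + 8 + 2 + 9 + 9 + 1 + 5 = 39.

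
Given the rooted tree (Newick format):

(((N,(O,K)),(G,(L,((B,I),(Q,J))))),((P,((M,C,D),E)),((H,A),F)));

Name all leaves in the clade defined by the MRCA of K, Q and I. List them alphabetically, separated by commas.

B, G, I, J, K, L, N, O, Q

Tracing K: it sits inside (O,K).
Tracing Q: it sits inside (Q,J).
Tracing I: it sits inside (B,I).
The smallest clade enclosing all 3 is ((N,(O,K)),(G,(L,((B,I),(Q,J))))); the answer is its 9 terminal taxa in alphabetical order.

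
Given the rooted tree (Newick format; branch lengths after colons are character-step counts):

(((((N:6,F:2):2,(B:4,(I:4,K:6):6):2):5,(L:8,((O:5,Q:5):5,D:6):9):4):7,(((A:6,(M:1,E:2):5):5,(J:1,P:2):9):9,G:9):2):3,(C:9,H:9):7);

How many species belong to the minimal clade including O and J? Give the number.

15

The MRCA of O and J is the node subtending ((((N,F),(B,(I,K))),(L,((O,Q),D))),(((A,(M,E)),(J,P)),G)).
That clade contains 15 terminal taxa: A, B, D, E, F, G, I, J, K, L, M, N, O, P, Q.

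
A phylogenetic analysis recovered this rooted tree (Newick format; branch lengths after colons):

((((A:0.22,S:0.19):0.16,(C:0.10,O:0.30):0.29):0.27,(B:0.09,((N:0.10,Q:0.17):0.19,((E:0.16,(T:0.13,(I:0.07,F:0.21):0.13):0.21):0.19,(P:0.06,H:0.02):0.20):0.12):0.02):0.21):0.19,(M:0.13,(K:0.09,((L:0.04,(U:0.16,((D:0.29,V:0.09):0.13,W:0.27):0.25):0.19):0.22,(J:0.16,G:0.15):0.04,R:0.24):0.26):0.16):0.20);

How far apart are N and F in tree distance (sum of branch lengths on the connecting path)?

The path runs N → … → MRCA → … → F; the MRCA is the node subtending ((N,Q),((E,(T,(I,F))),(P,H))).
Branch lengths along that path: 0.10 + 0.19 + 0.12 + 0.19 + 0.21 + 0.13 + 0.21 = 1.15.

1.15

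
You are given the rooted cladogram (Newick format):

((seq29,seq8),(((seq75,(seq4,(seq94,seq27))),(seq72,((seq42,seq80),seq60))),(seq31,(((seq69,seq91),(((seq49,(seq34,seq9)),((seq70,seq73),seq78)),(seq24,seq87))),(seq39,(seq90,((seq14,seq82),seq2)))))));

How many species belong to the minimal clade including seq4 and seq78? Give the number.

24

The MRCA of seq4 and seq78 is the node subtending (((seq75,(seq4,(seq94,seq27))),(seq72,((seq42,seq80),seq60))),(seq31,(((seq69,seq91),(((seq49,(seq34,seq9)),((seq70,seq73),seq78)),(seq24,seq87))),(seq39,(seq90,((seq14,seq82),seq2)))))).
That clade contains 24 terminal taxa: seq14, seq2, seq24, seq27, seq31, seq34, seq39, seq4, seq42, seq49, seq60, seq69, seq70, seq72, seq73, seq75, seq78, seq80, seq82, seq87, seq9, seq90, seq91, seq94.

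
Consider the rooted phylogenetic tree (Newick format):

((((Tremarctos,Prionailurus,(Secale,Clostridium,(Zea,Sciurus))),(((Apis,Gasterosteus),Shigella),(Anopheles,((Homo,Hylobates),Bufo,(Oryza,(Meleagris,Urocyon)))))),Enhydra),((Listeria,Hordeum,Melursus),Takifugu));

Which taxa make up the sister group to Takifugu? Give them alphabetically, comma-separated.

Takifugu attaches to the tree at the node subtending ((Listeria,Hordeum,Melursus),Takifugu).
The other lineage descending from that same node — the sister group — is (Listeria,Hordeum,Melursus); its 3 tips in alphabetical order are the answer.

Hordeum, Listeria, Melursus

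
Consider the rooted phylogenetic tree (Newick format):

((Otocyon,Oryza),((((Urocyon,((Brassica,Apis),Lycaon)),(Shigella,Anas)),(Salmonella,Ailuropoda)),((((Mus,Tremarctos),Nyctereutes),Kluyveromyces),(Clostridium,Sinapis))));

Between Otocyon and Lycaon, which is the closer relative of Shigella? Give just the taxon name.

The MRCA of Shigella and Lycaon subtends ((Urocyon,((Brassica,Apis),Lycaon)),(Shigella,Anas)) (6 taxa).
The MRCA of Shigella and Otocyon is the root, subtending the entire tree (16 taxa).
The first is nested inside the second, so Shigella shares a more recent common ancestor with Lycaon.

Lycaon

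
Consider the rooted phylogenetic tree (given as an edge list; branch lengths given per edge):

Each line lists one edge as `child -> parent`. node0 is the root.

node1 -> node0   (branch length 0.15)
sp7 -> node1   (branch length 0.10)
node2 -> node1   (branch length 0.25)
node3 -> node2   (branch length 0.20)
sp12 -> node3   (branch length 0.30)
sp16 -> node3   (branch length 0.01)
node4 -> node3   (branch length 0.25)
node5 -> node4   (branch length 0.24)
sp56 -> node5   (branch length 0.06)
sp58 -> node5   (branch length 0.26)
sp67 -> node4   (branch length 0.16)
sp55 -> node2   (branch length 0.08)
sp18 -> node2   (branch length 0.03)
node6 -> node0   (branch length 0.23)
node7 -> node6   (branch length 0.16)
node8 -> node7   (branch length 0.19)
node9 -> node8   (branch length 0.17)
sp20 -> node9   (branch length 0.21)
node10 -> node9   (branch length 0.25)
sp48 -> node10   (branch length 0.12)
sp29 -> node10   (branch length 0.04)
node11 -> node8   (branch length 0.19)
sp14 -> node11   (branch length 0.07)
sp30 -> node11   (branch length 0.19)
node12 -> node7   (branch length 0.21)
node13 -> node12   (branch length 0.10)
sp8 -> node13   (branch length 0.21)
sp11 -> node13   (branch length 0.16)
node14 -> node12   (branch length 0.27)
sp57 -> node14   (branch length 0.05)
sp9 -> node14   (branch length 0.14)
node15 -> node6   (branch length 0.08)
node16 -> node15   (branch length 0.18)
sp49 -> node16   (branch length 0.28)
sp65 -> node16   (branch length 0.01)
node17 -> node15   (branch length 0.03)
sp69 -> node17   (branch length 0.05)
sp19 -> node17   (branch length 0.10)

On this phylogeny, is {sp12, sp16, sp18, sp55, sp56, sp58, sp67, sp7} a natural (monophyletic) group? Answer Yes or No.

Yes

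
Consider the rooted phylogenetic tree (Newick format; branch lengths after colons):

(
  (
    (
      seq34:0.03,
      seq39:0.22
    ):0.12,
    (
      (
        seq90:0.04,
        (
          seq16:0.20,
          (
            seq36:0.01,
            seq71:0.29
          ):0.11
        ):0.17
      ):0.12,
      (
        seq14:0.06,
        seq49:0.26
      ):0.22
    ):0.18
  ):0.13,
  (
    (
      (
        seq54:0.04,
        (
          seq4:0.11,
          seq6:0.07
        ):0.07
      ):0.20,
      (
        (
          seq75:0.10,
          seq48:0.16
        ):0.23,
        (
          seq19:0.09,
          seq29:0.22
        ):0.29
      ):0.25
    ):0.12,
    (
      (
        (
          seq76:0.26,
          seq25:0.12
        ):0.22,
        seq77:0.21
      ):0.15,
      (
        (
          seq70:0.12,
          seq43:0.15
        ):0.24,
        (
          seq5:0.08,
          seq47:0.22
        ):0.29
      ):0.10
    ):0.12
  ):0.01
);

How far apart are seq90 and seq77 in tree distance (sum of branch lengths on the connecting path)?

0.96

The path runs seq90 → … → MRCA → … → seq77; the MRCA is the root of the tree.
Branch lengths along that path: 0.04 + 0.12 + 0.18 + 0.13 + 0.01 + 0.12 + 0.15 + 0.21 = 0.96.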